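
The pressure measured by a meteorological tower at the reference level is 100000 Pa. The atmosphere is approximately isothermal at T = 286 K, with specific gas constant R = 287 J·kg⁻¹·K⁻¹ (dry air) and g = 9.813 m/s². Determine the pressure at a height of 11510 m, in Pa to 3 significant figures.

Scale height: H = RT/g = 287 × 286 / 9.813 = 8364.6 m.
Barometric formula: P = P₀ exp(−z/H).
z/H = 11510/8364.6 = 1.3760; exp(−1.3760) = 0.25259.
P = 100000 × 0.25259 = 25259 Pa.

P ≈ 25300 Pa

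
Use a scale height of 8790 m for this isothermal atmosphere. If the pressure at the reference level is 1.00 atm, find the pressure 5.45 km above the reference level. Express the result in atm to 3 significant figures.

P ≈ 0.538 atm

Barometric formula: P = P₀ exp(−z/H).
z/H = 5450.0/8790.0 = 0.62002; exp(−0.62002) = 0.53793.
P = 1.00 × 0.53793 = 0.53793 atm.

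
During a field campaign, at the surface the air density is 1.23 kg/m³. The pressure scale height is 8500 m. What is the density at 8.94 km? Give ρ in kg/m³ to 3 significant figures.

In an isothermal atmosphere, density decays like pressure: ρ = ρ₀ exp(−z/H).
z/H = 8940.0/8500.0 = 1.0518; exp(−1.0518) = 0.34931.
ρ = 1.23 × 0.34931 = 0.42965 kg/m³.

ρ ≈ 0.430 kg/m³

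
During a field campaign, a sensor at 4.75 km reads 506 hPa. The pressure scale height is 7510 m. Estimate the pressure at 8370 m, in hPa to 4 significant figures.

Between two levels, P₂ = P₁ exp(−Δz/H) with Δz = z₂ − z₁.
Δz = 8370.0 − 4750.0 = 3620.0 m; Δz/H = 3620.0/7510.0 = 0.48202.
P₂ = 506 × exp(−0.48202) = 506 × 0.61753 = 312.47 hPa.

P ≈ 312.5 hPa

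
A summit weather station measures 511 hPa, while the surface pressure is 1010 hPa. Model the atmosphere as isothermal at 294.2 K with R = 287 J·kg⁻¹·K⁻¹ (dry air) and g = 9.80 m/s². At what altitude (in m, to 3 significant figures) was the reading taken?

Scale height: H = RT/g = 287 × 294.2 / 9.80 = 8615.9 m.
Invert the barometric formula: z = H ln(P₀/P).
P₀/P = 1010/511 = 1.9765; ln(1.9765) = 0.68133.
z = 8615.9 × 0.68133 = 5870.3 m.

z ≈ 5870 m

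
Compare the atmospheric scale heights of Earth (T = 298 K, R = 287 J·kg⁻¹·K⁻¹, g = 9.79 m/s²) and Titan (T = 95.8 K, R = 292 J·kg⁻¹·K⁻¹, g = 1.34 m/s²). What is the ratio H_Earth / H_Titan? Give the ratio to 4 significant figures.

H_Earth/H_Titan ≈ 0.4185

H = RT/g for each body.
H_Earth = 287 × 298 / 9.79 = 8736.1 m.
H_Titan = 292 × 95.8 / 1.34 = 20876 m.
H_Earth/H_Titan = 8736.1/20876 = 0.41848.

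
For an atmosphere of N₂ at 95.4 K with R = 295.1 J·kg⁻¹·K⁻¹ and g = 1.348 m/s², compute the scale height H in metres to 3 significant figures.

H ≈ 20900 m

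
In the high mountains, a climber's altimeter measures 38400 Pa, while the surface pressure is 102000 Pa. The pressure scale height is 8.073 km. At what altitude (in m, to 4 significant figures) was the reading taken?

Invert the barometric formula: z = H ln(P₀/P).
P₀/P = 102000/38400 = 2.6562; ln(2.6562) = 0.97690.
z = 8073.0 × 0.97690 = 7886.5 m.

z ≈ 7887 m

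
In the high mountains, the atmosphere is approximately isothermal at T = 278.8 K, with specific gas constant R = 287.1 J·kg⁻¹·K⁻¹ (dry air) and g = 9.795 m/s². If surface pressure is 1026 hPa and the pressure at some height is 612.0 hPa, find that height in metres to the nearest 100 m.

z ≈ 4200 m

Scale height: H = RT/g = 287.1 × 278.8 / 9.795 = 8171.9 m.
Invert the barometric formula: z = H ln(P₀/P).
P₀/P = 1026/612.0 = 1.6765; ln(1.6765) = 0.51671.
z = 8171.9 × 0.51671 = 4222.5 m.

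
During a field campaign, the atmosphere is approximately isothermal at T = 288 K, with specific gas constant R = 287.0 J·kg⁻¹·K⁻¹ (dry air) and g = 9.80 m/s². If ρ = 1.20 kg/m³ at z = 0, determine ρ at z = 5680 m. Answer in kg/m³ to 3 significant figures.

Scale height: H = RT/g = 287.0 × 288 / 9.80 = 8434.3 m.
In an isothermal atmosphere, density decays like pressure: ρ = ρ₀ exp(−z/H).
z/H = 5680.0/8434.3 = 0.67344; exp(−0.67344) = 0.50995.
ρ = 1.20 × 0.50995 = 0.61194 kg/m³.

ρ ≈ 0.612 kg/m³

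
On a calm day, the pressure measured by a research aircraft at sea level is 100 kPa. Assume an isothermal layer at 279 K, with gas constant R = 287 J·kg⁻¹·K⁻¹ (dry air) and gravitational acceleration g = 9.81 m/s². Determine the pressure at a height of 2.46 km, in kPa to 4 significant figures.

P ≈ 73.98 kPa

Scale height: H = RT/g = 287 × 279 / 9.81 = 8162.4 m.
Barometric formula: P = P₀ exp(−z/H).
z/H = 2460.0/8162.4 = 0.30138; exp(−0.30138) = 0.73980.
P = 100 × 0.73980 = 73.980 kPa.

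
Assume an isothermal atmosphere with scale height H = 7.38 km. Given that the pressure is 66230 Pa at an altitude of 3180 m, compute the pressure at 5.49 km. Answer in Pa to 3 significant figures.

P ≈ 48400 Pa

Between two levels, P₂ = P₁ exp(−Δz/H) with Δz = z₂ − z₁.
Δz = 5490.0 − 3180.0 = 2310.0 m; Δz/H = 2310.0/7380.0 = 0.31301.
P₂ = 66230 × exp(−0.31301) = 66230 × 0.73124 = 48430 Pa.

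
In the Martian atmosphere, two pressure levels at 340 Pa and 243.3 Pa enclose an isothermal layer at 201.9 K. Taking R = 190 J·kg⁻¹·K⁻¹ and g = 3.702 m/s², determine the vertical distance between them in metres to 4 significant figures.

Δz ≈ 3468 m

Hypsometric equation: Δz = (R T̄/g) ln(P₁/P₂).
R T̄/g = 190 × 201.9 / 3.702 = 10362 m.
ln(340/243.3) = ln(1.3975) = 0.33468.
Δz = 10362 × 0.33468 = 3468.0 m.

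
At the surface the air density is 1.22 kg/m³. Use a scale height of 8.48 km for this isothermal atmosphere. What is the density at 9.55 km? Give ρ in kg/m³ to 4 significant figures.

In an isothermal atmosphere, density decays like pressure: ρ = ρ₀ exp(−z/H).
z/H = 9550.0/8480.0 = 1.1262; exp(−1.1262) = 0.32426.
ρ = 1.22 × 0.32426 = 0.39560 kg/m³.

ρ ≈ 0.3956 kg/m³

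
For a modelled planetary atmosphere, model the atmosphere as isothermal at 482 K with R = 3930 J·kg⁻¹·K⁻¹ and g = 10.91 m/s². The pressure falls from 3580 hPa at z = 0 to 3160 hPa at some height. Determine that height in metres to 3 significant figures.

Scale height: H = RT/g = 3930 × 482 / 10.91 = 173630 m.
Invert the barometric formula: z = H ln(P₀/P).
P₀/P = 3580/3160 = 1.1329; ln(1.1329) = 0.12478.
z = 173630 × 0.12478 = 21666 m.

z ≈ 21700 m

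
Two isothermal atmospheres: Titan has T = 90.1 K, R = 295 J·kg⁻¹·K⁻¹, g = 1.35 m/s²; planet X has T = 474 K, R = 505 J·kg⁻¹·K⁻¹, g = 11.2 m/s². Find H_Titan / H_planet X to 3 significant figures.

H_Titan/H_planet X ≈ 0.921

H = RT/g for each body.
H_Titan = 295 × 90.1 / 1.35 = 19689 m.
H_planet X = 505 × 474 / 11.2 = 21372 m.
H_Titan/H_planet X = 19689/21372 = 0.92125.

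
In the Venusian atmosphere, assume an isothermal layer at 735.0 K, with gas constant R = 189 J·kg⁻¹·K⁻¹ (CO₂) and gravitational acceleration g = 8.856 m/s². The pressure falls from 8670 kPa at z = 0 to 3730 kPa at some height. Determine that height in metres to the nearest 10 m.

z ≈ 13230 m

Scale height: H = RT/g = 189 × 735.0 / 8.856 = 15686 m.
Invert the barometric formula: z = H ln(P₀/P).
P₀/P = 8670/3730 = 2.3244; ln(2.3244) = 0.84346.
z = 15686 × 0.84346 = 13231 m.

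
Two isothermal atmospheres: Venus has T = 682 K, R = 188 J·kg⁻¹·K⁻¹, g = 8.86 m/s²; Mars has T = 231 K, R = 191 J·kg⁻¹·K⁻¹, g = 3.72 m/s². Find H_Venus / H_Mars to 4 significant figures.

H = RT/g for each body.
H_Venus = 188 × 682 / 8.86 = 14471 m.
H_Mars = 191 × 231 / 3.72 = 11860 m.
H_Venus/H_Mars = 14471/11860 = 1.2202.

H_Venus/H_Mars ≈ 1.220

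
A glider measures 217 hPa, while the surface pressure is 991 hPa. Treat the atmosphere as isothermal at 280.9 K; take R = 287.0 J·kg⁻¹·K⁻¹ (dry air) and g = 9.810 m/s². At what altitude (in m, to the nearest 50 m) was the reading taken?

Scale height: H = RT/g = 287.0 × 280.9 / 9.810 = 8218.0 m.
Invert the barometric formula: z = H ln(P₀/P).
P₀/P = 991/217 = 4.5668; ln(4.5668) = 1.5188.
z = 8218.0 × 1.5188 = 12481 m.

z ≈ 12500 m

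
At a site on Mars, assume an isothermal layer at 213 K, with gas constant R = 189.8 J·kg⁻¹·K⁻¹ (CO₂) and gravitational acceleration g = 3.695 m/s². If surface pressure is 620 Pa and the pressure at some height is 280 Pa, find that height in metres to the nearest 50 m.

z ≈ 8700 m

Scale height: H = RT/g = 189.8 × 213 / 3.695 = 10941 m.
Invert the barometric formula: z = H ln(P₀/P).
P₀/P = 620/280 = 2.2143; ln(2.2143) = 0.79494.
z = 10941 × 0.79494 = 8697.4 m.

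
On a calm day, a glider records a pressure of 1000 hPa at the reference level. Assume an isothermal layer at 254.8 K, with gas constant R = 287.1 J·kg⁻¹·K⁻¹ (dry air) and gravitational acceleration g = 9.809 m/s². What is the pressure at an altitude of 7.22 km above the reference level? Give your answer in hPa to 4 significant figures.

P ≈ 379.8 hPa

Scale height: H = RT/g = 287.1 × 254.8 / 9.809 = 7457.8 m.
Barometric formula: P = P₀ exp(−z/H).
z/H = 7220.0/7457.8 = 0.96811; exp(−0.96811) = 0.37980.
P = 1000 × 0.37980 = 379.80 hPa.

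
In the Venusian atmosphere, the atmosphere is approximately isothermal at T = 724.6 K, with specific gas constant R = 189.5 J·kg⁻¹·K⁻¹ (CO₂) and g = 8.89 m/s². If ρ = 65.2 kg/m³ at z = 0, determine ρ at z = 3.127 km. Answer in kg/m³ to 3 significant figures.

Scale height: H = RT/g = 189.5 × 724.6 / 8.89 = 15446 m.
In an isothermal atmosphere, density decays like pressure: ρ = ρ₀ exp(−z/H).
z/H = 3127.0/15446 = 0.20245; exp(−0.20245) = 0.81673.
ρ = 65.2 × 0.81673 = 53.251 kg/m³.

ρ ≈ 53.3 kg/m³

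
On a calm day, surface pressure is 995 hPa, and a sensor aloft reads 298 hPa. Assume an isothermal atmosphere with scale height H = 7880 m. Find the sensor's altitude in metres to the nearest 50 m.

Invert the barometric formula: z = H ln(P₀/P).
P₀/P = 995/298 = 3.3389; ln(3.3389) = 1.2056.
z = 7880.0 × 1.2056 = 9500.1 m.

z ≈ 9500 m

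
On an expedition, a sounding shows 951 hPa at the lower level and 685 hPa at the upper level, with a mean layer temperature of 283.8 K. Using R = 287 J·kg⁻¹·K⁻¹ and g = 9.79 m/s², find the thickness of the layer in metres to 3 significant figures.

Hypsometric equation: Δz = (R T̄/g) ln(P₁/P₂).
R T̄/g = 287 × 283.8 / 9.79 = 8319.8 m.
ln(951/685) = ln(1.3883) = 0.32808.
Δz = 8319.8 × 0.32808 = 2729.6 m.

Δz ≈ 2730 m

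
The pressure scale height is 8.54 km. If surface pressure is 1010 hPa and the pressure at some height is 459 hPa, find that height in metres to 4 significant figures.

z ≈ 6735 m

Invert the barometric formula: z = H ln(P₀/P).
P₀/P = 1010/459 = 2.2004; ln(2.2004) = 0.78864.
z = 8540.0 × 0.78864 = 6735.0 m.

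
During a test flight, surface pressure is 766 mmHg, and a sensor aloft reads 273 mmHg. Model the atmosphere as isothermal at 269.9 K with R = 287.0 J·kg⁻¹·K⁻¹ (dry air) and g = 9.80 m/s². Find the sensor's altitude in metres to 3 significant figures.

z ≈ 8150 m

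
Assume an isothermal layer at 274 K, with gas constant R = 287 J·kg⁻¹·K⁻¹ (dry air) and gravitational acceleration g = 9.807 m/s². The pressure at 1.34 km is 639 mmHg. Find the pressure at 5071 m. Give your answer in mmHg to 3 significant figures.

P ≈ 401 mmHg

Scale height: H = RT/g = 287 × 274 / 9.807 = 8018.6 m.
Between two levels, P₂ = P₁ exp(−Δz/H) with Δz = z₂ − z₁.
Δz = 5071.0 − 1340.0 = 3731.0 m; Δz/H = 3731.0/8018.6 = 0.46529.
P₂ = 639 × exp(−0.46529) = 639 × 0.62795 = 401.26 mmHg.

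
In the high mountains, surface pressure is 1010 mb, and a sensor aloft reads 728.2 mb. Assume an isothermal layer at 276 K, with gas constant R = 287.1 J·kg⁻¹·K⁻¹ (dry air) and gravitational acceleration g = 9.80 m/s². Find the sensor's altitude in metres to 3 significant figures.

z ≈ 2650 m

Scale height: H = RT/g = 287.1 × 276 / 9.80 = 8085.7 m.
Invert the barometric formula: z = H ln(P₀/P).
P₀/P = 1010/728.2 = 1.3870; ln(1.3870) = 0.32714.
z = 8085.7 × 0.32714 = 2645.2 m.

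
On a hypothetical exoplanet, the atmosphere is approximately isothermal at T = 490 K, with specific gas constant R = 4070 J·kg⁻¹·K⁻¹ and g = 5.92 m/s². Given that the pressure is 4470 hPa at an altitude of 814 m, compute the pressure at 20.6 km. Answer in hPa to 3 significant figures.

Scale height: H = RT/g = 4070 × 490 / 5.92 = 336880 m.
Between two levels, P₂ = P₁ exp(−Δz/H) with Δz = z₂ − z₁.
Δz = 20600 − 814.00 = 19786 m; Δz/H = 19786/336880 = 0.058733.
P₂ = 4470 × exp(−0.058733) = 4470 × 0.94296 = 4215.0 hPa.

P ≈ 4220 hPa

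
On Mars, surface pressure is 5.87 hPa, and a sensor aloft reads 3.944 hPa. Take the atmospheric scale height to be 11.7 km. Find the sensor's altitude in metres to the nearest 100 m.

Invert the barometric formula: z = H ln(P₀/P).
P₀/P = 5.87/3.944 = 1.4883; ln(1.4883) = 0.39763.
z = 11700 × 0.39763 = 4652.3 m.

z ≈ 4700 m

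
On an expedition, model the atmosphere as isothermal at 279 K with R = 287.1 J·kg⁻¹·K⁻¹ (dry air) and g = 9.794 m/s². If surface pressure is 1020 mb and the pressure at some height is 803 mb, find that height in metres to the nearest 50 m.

Scale height: H = RT/g = 287.1 × 279 / 9.794 = 8178.6 m.
Invert the barometric formula: z = H ln(P₀/P).
P₀/P = 1020/803 = 1.2702; ln(1.2702) = 0.23917.
z = 8178.6 × 0.23917 = 1956.1 m.

z ≈ 1950 m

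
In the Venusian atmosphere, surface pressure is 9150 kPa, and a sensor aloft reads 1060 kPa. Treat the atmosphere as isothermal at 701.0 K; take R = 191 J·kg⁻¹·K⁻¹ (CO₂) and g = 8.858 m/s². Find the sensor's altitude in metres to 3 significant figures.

Scale height: H = RT/g = 191 × 701.0 / 8.858 = 15115 m.
Invert the barometric formula: z = H ln(P₀/P).
P₀/P = 9150/1060 = 8.6321; ln(8.6321) = 2.1555.
z = 15115 × 2.1555 = 32580 m.

z ≈ 32600 m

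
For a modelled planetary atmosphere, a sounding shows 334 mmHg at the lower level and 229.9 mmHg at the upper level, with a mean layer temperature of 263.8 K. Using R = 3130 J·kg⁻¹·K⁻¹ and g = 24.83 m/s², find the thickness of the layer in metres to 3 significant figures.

Hypsometric equation: Δz = (R T̄/g) ln(P₁/P₂).
R T̄/g = 3130 × 263.8 / 24.83 = 33254 m.
ln(334/229.9) = ln(1.4528) = 0.37349.
Δz = 33254 × 0.37349 = 12420 m.

Δz ≈ 12400 m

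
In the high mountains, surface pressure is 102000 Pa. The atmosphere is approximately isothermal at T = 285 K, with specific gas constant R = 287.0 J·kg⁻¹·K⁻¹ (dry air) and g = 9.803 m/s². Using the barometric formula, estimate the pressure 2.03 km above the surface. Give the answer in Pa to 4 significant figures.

Scale height: H = RT/g = 287.0 × 285 / 9.803 = 8343.9 m.
Barometric formula: P = P₀ exp(−z/H).
z/H = 2030.0/8343.9 = 0.24329; exp(−0.24329) = 0.78404.
P = 102000 × 0.78404 = 79972 Pa.

P ≈ 79970 Pa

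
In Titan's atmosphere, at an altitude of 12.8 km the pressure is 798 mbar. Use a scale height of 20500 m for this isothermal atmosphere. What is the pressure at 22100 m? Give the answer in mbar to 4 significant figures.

P ≈ 507.0 mbar

Between two levels, P₂ = P₁ exp(−Δz/H) with Δz = z₂ − z₁.
Δz = 22100 − 12800 = 9300.0 m; Δz/H = 9300.0/20500 = 0.45366.
P₂ = 798 × exp(−0.45366) = 798 × 0.63530 = 506.97 mbar.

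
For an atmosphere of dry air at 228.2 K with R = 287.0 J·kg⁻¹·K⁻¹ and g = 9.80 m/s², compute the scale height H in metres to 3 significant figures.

The scale height of an isothermal atmosphere is H = RT/g.
H = 287.0 × 228.2 / 9.80 = 65493/9.80 = 6683.0 m.

H ≈ 6680 m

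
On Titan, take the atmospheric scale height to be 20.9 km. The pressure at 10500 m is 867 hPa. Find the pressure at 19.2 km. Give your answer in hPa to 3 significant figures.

Between two levels, P₂ = P₁ exp(−Δz/H) with Δz = z₂ − z₁.
Δz = 19200 − 10500 = 8700.0 m; Δz/H = 8700.0/20900 = 0.41627.
P₂ = 867 × exp(−0.41627) = 867 × 0.65950 = 571.79 hPa.

P ≈ 572 hPa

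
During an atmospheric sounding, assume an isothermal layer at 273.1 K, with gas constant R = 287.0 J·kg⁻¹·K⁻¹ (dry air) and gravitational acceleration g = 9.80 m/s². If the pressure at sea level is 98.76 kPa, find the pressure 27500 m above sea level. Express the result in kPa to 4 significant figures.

P ≈ 3.172 kPa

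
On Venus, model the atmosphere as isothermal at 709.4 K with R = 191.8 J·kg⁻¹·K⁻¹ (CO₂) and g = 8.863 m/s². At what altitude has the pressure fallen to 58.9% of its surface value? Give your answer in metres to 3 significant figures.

z ≈ 8130 m

Scale height: H = RT/g = 191.8 × 709.4 / 8.863 = 15352 m.
Set P/P₀ = exp(−z/H) = 0.589, so z = −H ln(0.589).
−ln(0.589) = 0.52933; z = 15352 × 0.52933 = 8126.3 m.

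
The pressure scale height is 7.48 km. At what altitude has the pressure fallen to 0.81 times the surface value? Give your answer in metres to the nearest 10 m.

Set P/P₀ = exp(−z/H) = 0.81, so z = −H ln(0.81).
−ln(0.81) = 0.21072; z = 7480.0 × 0.21072 = 1576.2 m.

z ≈ 1580 m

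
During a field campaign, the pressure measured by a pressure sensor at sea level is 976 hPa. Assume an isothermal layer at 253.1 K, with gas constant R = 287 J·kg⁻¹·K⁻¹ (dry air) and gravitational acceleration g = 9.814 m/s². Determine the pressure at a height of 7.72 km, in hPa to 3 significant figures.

Scale height: H = RT/g = 287 × 253.1 / 9.814 = 7401.6 m.
Barometric formula: P = P₀ exp(−z/H).
z/H = 7720.0/7401.6 = 1.0430; exp(−1.0430) = 0.35240.
P = 976 × 0.35240 = 343.94 hPa.

P ≈ 344 hPa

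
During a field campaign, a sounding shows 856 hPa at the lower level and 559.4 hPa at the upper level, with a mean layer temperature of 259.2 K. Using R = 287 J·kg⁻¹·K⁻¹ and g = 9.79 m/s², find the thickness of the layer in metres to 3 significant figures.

Hypsometric equation: Δz = (R T̄/g) ln(P₁/P₂).
R T̄/g = 287 × 259.2 / 9.79 = 7598.6 m.
ln(856/559.4) = ln(1.5302) = 0.42540.
Δz = 7598.6 × 0.42540 = 3232.4 m.

Δz ≈ 3230 m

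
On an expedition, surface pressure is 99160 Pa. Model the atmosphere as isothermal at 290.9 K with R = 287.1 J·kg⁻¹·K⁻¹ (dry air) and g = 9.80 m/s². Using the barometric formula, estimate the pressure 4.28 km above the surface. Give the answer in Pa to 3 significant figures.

Scale height: H = RT/g = 287.1 × 290.9 / 9.80 = 8522.2 m.
Barometric formula: P = P₀ exp(−z/H).
z/H = 4280.0/8522.2 = 0.50222; exp(−0.50222) = 0.60519.
P = 99160 × 0.60519 = 60011 Pa.

P ≈ 60000 Pa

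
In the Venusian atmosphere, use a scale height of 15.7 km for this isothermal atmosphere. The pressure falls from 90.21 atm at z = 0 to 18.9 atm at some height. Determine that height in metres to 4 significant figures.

Invert the barometric formula: z = H ln(P₀/P).
P₀/P = 90.21/18.9 = 4.7730; ln(4.7730) = 1.5630.
z = 15700 × 1.5630 = 24539 m.

z ≈ 24540 m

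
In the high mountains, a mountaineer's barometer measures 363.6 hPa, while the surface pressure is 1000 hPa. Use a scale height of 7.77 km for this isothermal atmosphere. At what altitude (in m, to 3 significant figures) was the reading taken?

z ≈ 7860 m

Invert the barometric formula: z = H ln(P₀/P).
P₀/P = 1000/363.6 = 2.7503; ln(2.7503) = 1.0117.
z = 7770.0 × 1.0117 = 7860.9 m.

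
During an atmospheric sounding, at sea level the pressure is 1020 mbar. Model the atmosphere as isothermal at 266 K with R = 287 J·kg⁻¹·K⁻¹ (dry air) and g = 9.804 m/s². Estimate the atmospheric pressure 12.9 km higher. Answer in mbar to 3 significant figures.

Scale height: H = RT/g = 287 × 266 / 9.804 = 7786.8 m.
Barometric formula: P = P₀ exp(−z/H).
z/H = 12900/7786.8 = 1.6566; exp(−1.6566) = 0.19079.
P = 1020 × 0.19079 = 194.61 mbar.

P ≈ 195 mbar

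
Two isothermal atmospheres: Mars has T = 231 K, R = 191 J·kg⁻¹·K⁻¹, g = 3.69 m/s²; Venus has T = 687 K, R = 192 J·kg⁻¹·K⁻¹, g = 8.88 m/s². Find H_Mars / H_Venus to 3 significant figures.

H_Mars/H_Venus ≈ 0.805

H = RT/g for each body.
H_Mars = 191 × 231 / 3.69 = 11957 m.
H_Venus = 192 × 687 / 8.88 = 14854 m.
H_Mars/H_Venus = 11957/14854 = 0.80497.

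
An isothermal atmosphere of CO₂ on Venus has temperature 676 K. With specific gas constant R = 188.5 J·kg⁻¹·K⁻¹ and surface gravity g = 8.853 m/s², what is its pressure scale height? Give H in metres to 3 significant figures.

The scale height of an isothermal atmosphere is H = RT/g.
H = 188.5 × 676 / 8.853 = 127430/8.853 = 14394 m.

H ≈ 14400 m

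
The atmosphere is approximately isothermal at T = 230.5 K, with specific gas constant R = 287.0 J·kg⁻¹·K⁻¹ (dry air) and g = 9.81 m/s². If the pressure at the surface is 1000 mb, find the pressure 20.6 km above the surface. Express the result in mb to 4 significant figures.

Scale height: H = RT/g = 287.0 × 230.5 / 9.81 = 6743.5 m.
Barometric formula: P = P₀ exp(−z/H).
z/H = 20600/6743.5 = 3.0548; exp(−3.0548) = 0.047132.
P = 1000 × 0.047132 = 47.132 mb.

P ≈ 47.13 mb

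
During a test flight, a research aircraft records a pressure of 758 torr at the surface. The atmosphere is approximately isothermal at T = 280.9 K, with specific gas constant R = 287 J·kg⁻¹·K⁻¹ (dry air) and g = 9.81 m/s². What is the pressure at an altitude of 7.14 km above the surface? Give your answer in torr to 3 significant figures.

P ≈ 318 torr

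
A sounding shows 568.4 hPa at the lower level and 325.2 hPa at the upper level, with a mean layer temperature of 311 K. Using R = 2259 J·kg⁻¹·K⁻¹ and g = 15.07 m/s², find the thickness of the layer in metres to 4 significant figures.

Δz ≈ 26030 m

Hypsometric equation: Δz = (R T̄/g) ln(P₁/P₂).
R T̄/g = 2259 × 311 / 15.07 = 46619 m.
ln(568.4/325.2) = ln(1.7478) = 0.55836.
Δz = 46619 × 0.55836 = 26030 m.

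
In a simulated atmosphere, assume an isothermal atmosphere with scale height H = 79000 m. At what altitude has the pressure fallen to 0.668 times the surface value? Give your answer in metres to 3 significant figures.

Set P/P₀ = exp(−z/H) = 0.668, so z = −H ln(0.668).
−ln(0.668) = 0.40347; z = 79000 × 0.40347 = 31874 m.

z ≈ 31900 m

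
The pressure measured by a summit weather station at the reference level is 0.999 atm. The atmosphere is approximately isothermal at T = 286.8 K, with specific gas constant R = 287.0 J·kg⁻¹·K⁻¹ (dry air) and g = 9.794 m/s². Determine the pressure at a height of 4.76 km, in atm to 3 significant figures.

P ≈ 0.567 atm

Scale height: H = RT/g = 287.0 × 286.8 / 9.794 = 8404.3 m.
Barometric formula: P = P₀ exp(−z/H).
z/H = 4760.0/8404.3 = 0.56638; exp(−0.56638) = 0.56758.
P = 0.999 × 0.56758 = 0.56701 atm.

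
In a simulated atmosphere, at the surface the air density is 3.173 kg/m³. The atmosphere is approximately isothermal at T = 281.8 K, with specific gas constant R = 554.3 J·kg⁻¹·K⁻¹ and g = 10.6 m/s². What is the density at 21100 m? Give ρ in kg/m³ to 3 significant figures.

ρ ≈ 0.758 kg/m³

Scale height: H = RT/g = 554.3 × 281.8 / 10.6 = 14736 m.
In an isothermal atmosphere, density decays like pressure: ρ = ρ₀ exp(−z/H).
z/H = 21100/14736 = 1.4319; exp(−1.4319) = 0.23885.
ρ = 3.173 × 0.23885 = 0.75787 kg/m³.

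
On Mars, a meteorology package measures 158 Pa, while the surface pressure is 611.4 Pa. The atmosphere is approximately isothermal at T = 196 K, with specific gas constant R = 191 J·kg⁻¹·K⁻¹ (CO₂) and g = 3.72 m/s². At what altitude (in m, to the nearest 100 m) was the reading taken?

z ≈ 13600 m

Scale height: H = RT/g = 191 × 196 / 3.72 = 10063 m.
Invert the barometric formula: z = H ln(P₀/P).
P₀/P = 611.4/158 = 3.8696; ln(3.8696) = 1.3532.
z = 10063 × 1.3532 = 13617 m.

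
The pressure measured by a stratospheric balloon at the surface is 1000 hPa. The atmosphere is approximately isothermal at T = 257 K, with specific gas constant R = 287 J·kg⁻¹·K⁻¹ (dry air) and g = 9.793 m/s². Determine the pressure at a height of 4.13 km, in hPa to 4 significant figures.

P ≈ 577.9 hPa

Scale height: H = RT/g = 287 × 257 / 9.793 = 7531.8 m.
Barometric formula: P = P₀ exp(−z/H).
z/H = 4130.0/7531.8 = 0.54834; exp(−0.54834) = 0.57791.
P = 1000 × 0.57791 = 577.91 hPa.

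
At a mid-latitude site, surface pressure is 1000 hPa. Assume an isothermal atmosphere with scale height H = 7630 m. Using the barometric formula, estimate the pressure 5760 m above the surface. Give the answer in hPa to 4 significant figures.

Barometric formula: P = P₀ exp(−z/H).
z/H = 5760.0/7630.0 = 0.75491; exp(−0.75491) = 0.47005.
P = 1000 × 0.47005 = 470.05 hPa.

P ≈ 470.1 hPa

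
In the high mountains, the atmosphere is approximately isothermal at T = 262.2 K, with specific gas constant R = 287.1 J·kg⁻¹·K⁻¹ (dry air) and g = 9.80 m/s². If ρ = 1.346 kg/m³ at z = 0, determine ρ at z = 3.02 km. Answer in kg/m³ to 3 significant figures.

ρ ≈ 0.908 kg/m³

Scale height: H = RT/g = 287.1 × 262.2 / 9.80 = 7681.4 m.
In an isothermal atmosphere, density decays like pressure: ρ = ρ₀ exp(−z/H).
z/H = 3020.0/7681.4 = 0.39316; exp(−0.39316) = 0.67492.
ρ = 1.346 × 0.67492 = 0.90844 kg/m³.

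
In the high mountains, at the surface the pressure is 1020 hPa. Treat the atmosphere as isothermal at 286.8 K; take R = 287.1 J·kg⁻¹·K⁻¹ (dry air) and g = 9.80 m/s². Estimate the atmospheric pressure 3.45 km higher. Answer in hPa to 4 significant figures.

Scale height: H = RT/g = 287.1 × 286.8 / 9.80 = 8402.1 m.
Barometric formula: P = P₀ exp(−z/H).
z/H = 3450.0/8402.1 = 0.41061; exp(−0.41061) = 0.66325.
P = 1020 × 0.66325 = 676.51 hPa.

P ≈ 676.5 hPa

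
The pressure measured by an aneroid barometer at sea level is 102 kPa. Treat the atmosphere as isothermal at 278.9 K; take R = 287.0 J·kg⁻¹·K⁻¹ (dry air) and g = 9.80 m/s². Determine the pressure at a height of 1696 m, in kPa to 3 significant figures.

P ≈ 82.9 kPa

Scale height: H = RT/g = 287.0 × 278.9 / 9.80 = 8167.8 m.
Barometric formula: P = P₀ exp(−z/H).
z/H = 1696.0/8167.8 = 0.20764; exp(−0.20764) = 0.81250.
P = 102 × 0.81250 = 82.875 kPa.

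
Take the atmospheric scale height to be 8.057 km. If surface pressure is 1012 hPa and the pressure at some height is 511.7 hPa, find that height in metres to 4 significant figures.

Invert the barometric formula: z = H ln(P₀/P).
P₀/P = 1012/511.7 = 1.9777; ln(1.9777) = 0.68193.
z = 8057.0 × 0.68193 = 5494.3 m.

z ≈ 5494 m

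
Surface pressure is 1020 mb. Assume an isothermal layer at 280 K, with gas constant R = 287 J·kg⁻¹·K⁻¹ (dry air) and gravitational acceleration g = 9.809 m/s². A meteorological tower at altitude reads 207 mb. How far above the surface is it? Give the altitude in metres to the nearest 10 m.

Scale height: H = RT/g = 287 × 280 / 9.809 = 8192.5 m.
Invert the barometric formula: z = H ln(P₀/P).
P₀/P = 1020/207 = 4.9275; ln(4.9275) = 1.5948.
z = 8192.5 × 1.5948 = 13065 m.

z ≈ 13070 m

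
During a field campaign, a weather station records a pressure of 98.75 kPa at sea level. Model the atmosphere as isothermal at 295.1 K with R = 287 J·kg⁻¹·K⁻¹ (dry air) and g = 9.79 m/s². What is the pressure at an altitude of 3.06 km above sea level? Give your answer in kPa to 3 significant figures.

Scale height: H = RT/g = 287 × 295.1 / 9.79 = 8651.0 m.
Barometric formula: P = P₀ exp(−z/H).
z/H = 3060.0/8651.0 = 0.35372; exp(−0.35372) = 0.70207.
P = 98.75 × 0.70207 = 69.329 kPa.

P ≈ 69.3 kPa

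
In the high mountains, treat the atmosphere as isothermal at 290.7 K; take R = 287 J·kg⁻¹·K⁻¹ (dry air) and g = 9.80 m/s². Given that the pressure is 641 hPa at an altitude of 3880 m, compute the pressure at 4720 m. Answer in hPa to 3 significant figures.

P ≈ 581 hPa

Scale height: H = RT/g = 287 × 290.7 / 9.80 = 8513.4 m.
Between two levels, P₂ = P₁ exp(−Δz/H) with Δz = z₂ − z₁.
Δz = 4720.0 − 3880.0 = 840.00 m; Δz/H = 840.00/8513.4 = 0.098668.
P₂ = 641 × exp(−0.098668) = 641 × 0.90604 = 580.77 hPa.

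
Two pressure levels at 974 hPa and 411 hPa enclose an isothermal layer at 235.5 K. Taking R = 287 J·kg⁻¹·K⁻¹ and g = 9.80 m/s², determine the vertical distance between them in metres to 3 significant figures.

Hypsometric equation: Δz = (R T̄/g) ln(P₁/P₂).
R T̄/g = 287 × 235.5 / 9.80 = 6896.8 m.
ln(974/411) = ln(2.3698) = 0.86281.
Δz = 6896.8 × 0.86281 = 5950.6 m.

Δz ≈ 5950 m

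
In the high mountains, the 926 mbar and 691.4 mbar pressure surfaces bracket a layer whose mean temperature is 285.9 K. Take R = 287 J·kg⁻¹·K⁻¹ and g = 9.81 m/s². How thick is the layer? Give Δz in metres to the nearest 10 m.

Hypsometric equation: Δz = (R T̄/g) ln(P₁/P₂).
R T̄/g = 287 × 285.9 / 9.81 = 8364.3 m.
ln(926/691.4) = ln(1.3393) = 0.29215.
Δz = 8364.3 × 0.29215 = 2443.6 m.

Δz ≈ 2440 m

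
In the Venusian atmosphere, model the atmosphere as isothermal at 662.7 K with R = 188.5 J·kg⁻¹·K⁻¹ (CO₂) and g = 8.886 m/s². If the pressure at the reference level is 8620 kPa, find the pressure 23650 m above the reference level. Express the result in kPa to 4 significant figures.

Scale height: H = RT/g = 188.5 × 662.7 / 8.886 = 14058 m.
Barometric formula: P = P₀ exp(−z/H).
z/H = 23650/14058 = 1.6823; exp(−1.6823) = 0.18595.
P = 8620 × 0.18595 = 1602.9 kPa.

P ≈ 1603 kPa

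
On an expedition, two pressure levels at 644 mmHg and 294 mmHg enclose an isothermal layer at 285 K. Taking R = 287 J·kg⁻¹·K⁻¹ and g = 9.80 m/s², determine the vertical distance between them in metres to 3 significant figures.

Δz ≈ 6540 m

Hypsometric equation: Δz = (R T̄/g) ln(P₁/P₂).
R T̄/g = 287 × 285 / 9.80 = 8346.4 m.
ln(644/294) = ln(2.1905) = 0.78413.
Δz = 8346.4 × 0.78413 = 6544.7 m.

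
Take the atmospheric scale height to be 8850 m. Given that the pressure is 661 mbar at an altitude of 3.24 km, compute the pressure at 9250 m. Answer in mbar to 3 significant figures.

P ≈ 335 mbar

Between two levels, P₂ = P₁ exp(−Δz/H) with Δz = z₂ − z₁.
Δz = 9250.0 − 3240.0 = 6010.0 m; Δz/H = 6010.0/8850.0 = 0.67910.
P₂ = 661 × exp(−0.67910) = 661 × 0.50707 = 335.17 mbar.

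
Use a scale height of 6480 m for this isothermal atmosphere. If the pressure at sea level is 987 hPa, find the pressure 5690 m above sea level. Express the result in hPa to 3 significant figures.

P ≈ 410 hPa

Barometric formula: P = P₀ exp(−z/H).
z/H = 5690.0/6480.0 = 0.87809; exp(−0.87809) = 0.41558.
P = 987 × 0.41558 = 410.18 hPa.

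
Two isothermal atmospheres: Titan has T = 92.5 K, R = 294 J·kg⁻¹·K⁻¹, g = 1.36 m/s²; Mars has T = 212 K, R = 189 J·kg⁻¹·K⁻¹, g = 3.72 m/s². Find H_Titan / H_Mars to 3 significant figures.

H = RT/g for each body.
H_Titan = 294 × 92.5 / 1.36 = 19996 m.
H_Mars = 189 × 212 / 3.72 = 10771 m.
H_Titan/H_Mars = 19996/10771 = 1.8565.

H_Titan/H_Mars ≈ 1.86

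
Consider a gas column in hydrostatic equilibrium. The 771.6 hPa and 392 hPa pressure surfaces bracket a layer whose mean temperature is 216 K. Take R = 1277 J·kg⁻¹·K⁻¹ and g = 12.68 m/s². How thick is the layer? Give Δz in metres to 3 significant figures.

Δz ≈ 14700 m

Hypsometric equation: Δz = (R T̄/g) ln(P₁/P₂).
R T̄/g = 1277 × 216 / 12.68 = 21753 m.
ln(771.6/392) = ln(1.9684) = 0.67722.
Δz = 21753 × 0.67722 = 14732 m.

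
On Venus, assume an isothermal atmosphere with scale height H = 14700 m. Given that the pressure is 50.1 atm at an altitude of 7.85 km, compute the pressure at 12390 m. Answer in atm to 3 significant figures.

Between two levels, P₂ = P₁ exp(−Δz/H) with Δz = z₂ − z₁.
Δz = 12390 − 7850.0 = 4540.0 m; Δz/H = 4540.0/14700 = 0.30884.
P₂ = 50.1 × exp(−0.30884) = 50.1 × 0.73430 = 36.788 atm.

P ≈ 36.8 atm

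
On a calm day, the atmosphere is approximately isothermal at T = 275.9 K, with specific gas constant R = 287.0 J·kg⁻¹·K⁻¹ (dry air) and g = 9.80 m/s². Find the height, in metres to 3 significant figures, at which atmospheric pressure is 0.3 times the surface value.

Scale height: H = RT/g = 287.0 × 275.9 / 9.80 = 8079.9 m.
Set P/P₀ = exp(−z/H) = 0.3, so z = −H ln(0.3).
−ln(0.3) = 1.2040; z = 8079.9 × 1.2040 = 9728.2 m.

z ≈ 9730 m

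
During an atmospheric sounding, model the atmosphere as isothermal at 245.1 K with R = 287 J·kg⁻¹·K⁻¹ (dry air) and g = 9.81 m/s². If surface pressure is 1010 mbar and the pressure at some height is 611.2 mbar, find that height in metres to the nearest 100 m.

Scale height: H = RT/g = 287 × 245.1 / 9.81 = 7170.6 m.
Invert the barometric formula: z = H ln(P₀/P).
P₀/P = 1010/611.2 = 1.6525; ln(1.6525) = 0.50229.
z = 7170.6 × 0.50229 = 3601.7 m.

z ≈ 3600 m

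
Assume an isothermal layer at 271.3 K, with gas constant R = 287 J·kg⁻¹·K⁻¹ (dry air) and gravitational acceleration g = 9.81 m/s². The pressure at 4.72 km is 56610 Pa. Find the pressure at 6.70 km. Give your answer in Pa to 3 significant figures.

P ≈ 44100 Pa

Scale height: H = RT/g = 287 × 271.3 / 9.81 = 7937.1 m.
Between two levels, P₂ = P₁ exp(−Δz/H) with Δz = z₂ − z₁.
Δz = 6700.0 − 4720.0 = 1980.0 m; Δz/H = 1980.0/7937.1 = 0.24946.
P₂ = 56610 × exp(−0.24946) = 56610 × 0.77922 = 44112 Pa.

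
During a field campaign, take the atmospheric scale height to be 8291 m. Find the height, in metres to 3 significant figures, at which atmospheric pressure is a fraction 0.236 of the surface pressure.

Set P/P₀ = exp(−z/H) = 0.236, so z = −H ln(0.236).
−ln(0.236) = 1.4439; z = 8291.0 × 1.4439 = 11971 m.

z ≈ 12000 m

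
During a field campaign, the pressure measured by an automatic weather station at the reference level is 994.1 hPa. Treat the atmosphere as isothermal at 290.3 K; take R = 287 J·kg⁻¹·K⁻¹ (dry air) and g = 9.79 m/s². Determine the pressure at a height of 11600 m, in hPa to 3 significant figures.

Scale height: H = RT/g = 287 × 290.3 / 9.79 = 8510.3 m.
Barometric formula: P = P₀ exp(−z/H).
z/H = 11600/8510.3 = 1.3631; exp(−1.3631) = 0.25587.
P = 994.1 × 0.25587 = 254.36 hPa.

P ≈ 254 hPa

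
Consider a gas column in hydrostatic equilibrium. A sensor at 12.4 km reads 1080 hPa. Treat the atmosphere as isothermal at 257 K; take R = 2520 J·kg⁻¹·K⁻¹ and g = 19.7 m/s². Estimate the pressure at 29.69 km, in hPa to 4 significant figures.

Scale height: H = RT/g = 2520 × 257 / 19.7 = 32875 m.
Between two levels, P₂ = P₁ exp(−Δz/H) with Δz = z₂ − z₁.
Δz = 29690 − 12400 = 17290 m; Δz/H = 17290/32875 = 0.52593.
P₂ = 1080 × exp(−0.52593) = 1080 × 0.59101 = 638.29 hPa.

P ≈ 638.3 hPa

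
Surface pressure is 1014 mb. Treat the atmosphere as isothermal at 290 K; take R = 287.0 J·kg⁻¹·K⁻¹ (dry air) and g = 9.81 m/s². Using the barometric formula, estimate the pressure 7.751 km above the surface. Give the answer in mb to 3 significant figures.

P ≈ 407 mb

Scale height: H = RT/g = 287.0 × 290 / 9.81 = 8484.2 m.
Barometric formula: P = P₀ exp(−z/H).
z/H = 7751.0/8484.2 = 0.91358; exp(−0.91358) = 0.40109.
P = 1014 × 0.40109 = 406.71 mb.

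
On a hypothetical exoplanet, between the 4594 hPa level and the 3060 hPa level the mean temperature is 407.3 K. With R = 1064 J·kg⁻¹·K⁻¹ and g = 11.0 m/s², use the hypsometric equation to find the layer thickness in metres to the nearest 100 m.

Hypsometric equation: Δz = (R T̄/g) ln(P₁/P₂).
R T̄/g = 1064 × 407.3 / 11.0 = 39397 m.
ln(4594/3060) = ln(1.5013) = 0.40633.
Δz = 39397 × 0.40633 = 16008 m.

Δz ≈ 16000 m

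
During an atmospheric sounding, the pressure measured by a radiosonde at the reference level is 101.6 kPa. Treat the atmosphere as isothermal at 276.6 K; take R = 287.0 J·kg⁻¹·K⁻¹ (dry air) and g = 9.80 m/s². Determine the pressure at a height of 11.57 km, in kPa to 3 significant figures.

P ≈ 24.4 kPa

Scale height: H = RT/g = 287.0 × 276.6 / 9.80 = 8100.4 m.
Barometric formula: P = P₀ exp(−z/H).
z/H = 11570/8100.4 = 1.4283; exp(−1.4283) = 0.23972.
P = 101.6 × 0.23972 = 24.356 kPa.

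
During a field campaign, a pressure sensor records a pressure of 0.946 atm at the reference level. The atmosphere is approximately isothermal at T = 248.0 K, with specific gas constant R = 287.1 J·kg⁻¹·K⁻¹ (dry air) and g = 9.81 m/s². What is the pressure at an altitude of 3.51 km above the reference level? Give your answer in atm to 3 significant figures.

P ≈ 0.583 atm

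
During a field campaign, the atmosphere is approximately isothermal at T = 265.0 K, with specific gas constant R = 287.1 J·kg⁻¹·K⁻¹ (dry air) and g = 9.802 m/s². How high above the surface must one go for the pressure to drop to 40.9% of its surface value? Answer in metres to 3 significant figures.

Scale height: H = RT/g = 287.1 × 265.0 / 9.802 = 7761.8 m.
Set P/P₀ = exp(−z/H) = 0.409, so z = −H ln(0.409).
−ln(0.409) = 0.89404; z = 7761.8 × 0.89404 = 6939.4 m.

z ≈ 6940 m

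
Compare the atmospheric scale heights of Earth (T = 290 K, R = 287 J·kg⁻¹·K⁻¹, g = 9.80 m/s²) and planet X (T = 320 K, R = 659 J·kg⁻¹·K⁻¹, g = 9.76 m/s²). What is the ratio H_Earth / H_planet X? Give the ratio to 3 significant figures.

H = RT/g for each body.
H_Earth = 287 × 290 / 9.80 = 8492.9 m.
H_planet X = 659 × 320 / 9.76 = 21607 m.
H_Earth/H_planet X = 8492.9/21607 = 0.39306.

H_Earth/H_planet X ≈ 0.393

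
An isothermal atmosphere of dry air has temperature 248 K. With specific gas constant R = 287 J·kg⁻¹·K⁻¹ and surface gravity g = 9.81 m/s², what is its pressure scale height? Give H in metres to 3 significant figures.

The scale height of an isothermal atmosphere is H = RT/g.
H = 287 × 248 / 9.81 = 71176/9.81 = 7255.5 m.

H ≈ 7260 m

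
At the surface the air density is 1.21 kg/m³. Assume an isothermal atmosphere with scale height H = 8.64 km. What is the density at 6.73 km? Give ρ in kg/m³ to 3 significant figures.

In an isothermal atmosphere, density decays like pressure: ρ = ρ₀ exp(−z/H).
z/H = 6730.0/8640.0 = 0.77894; exp(−0.77894) = 0.45889.
ρ = 1.21 × 0.45889 = 0.55526 kg/m³.

ρ ≈ 0.555 kg/m³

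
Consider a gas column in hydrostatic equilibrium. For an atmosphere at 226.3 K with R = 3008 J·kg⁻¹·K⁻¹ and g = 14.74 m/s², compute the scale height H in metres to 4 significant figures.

H ≈ 46180 m

The scale height of an isothermal atmosphere is H = RT/g.
H = 3008 × 226.3 / 14.74 = 680710/14.74 = 46181 m.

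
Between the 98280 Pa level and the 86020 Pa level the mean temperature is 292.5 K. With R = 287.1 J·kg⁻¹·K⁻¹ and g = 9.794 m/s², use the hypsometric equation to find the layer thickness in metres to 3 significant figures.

Hypsometric equation: Δz = (R T̄/g) ln(P₁/P₂).
R T̄/g = 287.1 × 292.5 / 9.794 = 8574.3 m.
ln(98280/86020) = ln(1.1425) = 0.13322.
Δz = 8574.3 × 0.13322 = 1142.3 m.

Δz ≈ 1140 m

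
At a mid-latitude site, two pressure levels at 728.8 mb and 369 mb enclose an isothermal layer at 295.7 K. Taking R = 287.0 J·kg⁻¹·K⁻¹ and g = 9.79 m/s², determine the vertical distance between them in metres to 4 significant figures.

Δz ≈ 5900 m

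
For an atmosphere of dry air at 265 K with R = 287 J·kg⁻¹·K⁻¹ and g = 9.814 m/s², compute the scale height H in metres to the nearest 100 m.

H ≈ 7700 m

The scale height of an isothermal atmosphere is H = RT/g.
H = 287 × 265 / 9.814 = 76055/9.814 = 7749.6 m.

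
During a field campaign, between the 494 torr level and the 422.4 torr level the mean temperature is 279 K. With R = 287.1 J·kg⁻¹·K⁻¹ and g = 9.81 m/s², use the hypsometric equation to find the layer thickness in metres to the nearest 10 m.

Hypsometric equation: Δz = (R T̄/g) ln(P₁/P₂).
R T̄/g = 287.1 × 279 / 9.81 = 8165.2 m.
ln(494/422.4) = ln(1.1695) = 0.15658.
Δz = 8165.2 × 0.15658 = 1278.5 m.

Δz ≈ 1280 m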